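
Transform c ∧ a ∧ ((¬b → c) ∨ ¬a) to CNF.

c ∧ a ∧ ((¬b → c) ∨ ¬a)
= c ∧ a ∧ (¬¬b ∨ c ∨ ¬a)   (eliminate →)
= c ∧ a ∧ (b ∨ c ∨ ¬a)   (double negation)
= c ∧ a   (simplify)

c ∧ a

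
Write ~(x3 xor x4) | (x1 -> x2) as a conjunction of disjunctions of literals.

(~x3 | x4 | ~x1 | x2) & (~x4 | x3 | ~x1 | x2)

~(x3 xor x4) | (x1 -> x2)
≡ ~((x3 | x4) & ~(x3 & x4)) | (x1 -> x2)   — expand xor
≡ ~((x3 | x4) & ~(x3 & x4)) | ~x1 | x2   — eliminate ->
≡ ~(x3 | x4) | ~~(x3 & x4) | ~x1 | x2   — De Morgan
≡ (~x3 & ~x4) | ~~(x3 & x4) | ~x1 | x2   — De Morgan
≡ (~x3 & ~x4) | (x3 & x4) | ~x1 | x2   — double negation
≡ (~x3 | x3 | ~x1 | x2) & (~x3 | x4 | ~x1 | x2) & (~x4 | x3 | ~x1 | x2) & (~x4 | x4 | ~x1 | x2)   — distribute | over &
≡ (~x3 | x4 | ~x1 | x2) & (~x4 | x3 | ~x1 | x2)   — simplify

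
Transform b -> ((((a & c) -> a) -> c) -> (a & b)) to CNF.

~b | ~c | a

b -> ((((a & c) -> a) -> c) -> (a & b))
⇔ ~b | ((((a & c) -> a) -> c) -> (a & b))
⇔ ~b | ~(((a & c) -> a) -> c) | (a & b)
⇔ ~b | ~(~((a & c) -> a) | c) | (a & b)
⇔ ~b | ~(~(~(a & c) | a) | c) | (a & b)
⇔ ~b | (~~(~(a & c) | a) & ~c) | (a & b)
⇔ ~b | ((~(a & c) | a) & ~c) | (a & b)
⇔ ~b | ((~a | ~c | a) & ~c) | (a & b)
⇔ (~b | ~a | ~c | a | a) & (~b | ~a | ~c | a | b) & (~b | ~c | a) & (~b | ~c | b)
⇔ ~b | ~c | a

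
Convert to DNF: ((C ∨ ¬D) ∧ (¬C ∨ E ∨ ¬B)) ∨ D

((C ∨ ¬D) ∧ (¬C ∨ E ∨ ¬B)) ∨ D
⇔ (C ∧ ¬C) ∨ (C ∧ E) ∨ (C ∧ ¬B) ∨ (¬D ∧ ¬C) ∨ (¬D ∧ E) ∨ (¬D ∧ ¬B) ∨ D
⇔ (C ∧ E) ∨ (C ∧ ¬B) ∨ (¬D ∧ ¬C) ∨ (¬D ∧ E) ∨ (¬D ∧ ¬B) ∨ D

(C ∧ E) ∨ (C ∧ ¬B) ∨ (¬D ∧ ¬C) ∨ (¬D ∧ E) ∨ (¬D ∧ ¬B) ∨ D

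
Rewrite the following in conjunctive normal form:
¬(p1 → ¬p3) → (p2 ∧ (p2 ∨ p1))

¬p1 ∨ ¬p3 ∨ p2

¬(p1 → ¬p3) → (p2 ∧ (p2 ∨ p1))
⇔ ¬¬(p1 → ¬p3) ∨ (p2 ∧ (p2 ∨ p1))
⇔ ¬¬(¬p1 ∨ ¬p3) ∨ (p2 ∧ (p2 ∨ p1))
⇔ ¬p1 ∨ ¬p3 ∨ (p2 ∧ (p2 ∨ p1))
⇔ (¬p1 ∨ ¬p3 ∨ p2) ∧ (¬p1 ∨ ¬p3 ∨ p2 ∨ p1)
⇔ ¬p1 ∨ ¬p3 ∨ p2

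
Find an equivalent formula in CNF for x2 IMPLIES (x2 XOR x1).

x2 IMPLIES (x2 XOR x1)
= NOT x2 OR (x2 XOR x1)   [eliminate IMPLIES]
= NOT x2 OR ((x2 OR x1) AND NOT (x2 AND x1))   [expand XOR]
= NOT x2 OR ((x2 OR x1) AND (NOT x2 OR NOT x1))   [De Morgan]
= (NOT x2 OR x2 OR x1) AND (NOT x2 OR NOT x2 OR NOT x1)   [distribute OR over AND]
= NOT x2 OR NOT x1   [simplify]

NOT x2 OR NOT x1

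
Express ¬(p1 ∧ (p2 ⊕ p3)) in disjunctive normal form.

¬(p1 ∧ (p2 ⊕ p3))
≡ ¬(p1 ∧ ((p2 ∧ ¬p3) ∨ (¬p2 ∧ p3)))   [expand ⊕]
≡ ¬p1 ∨ ¬((p2 ∧ ¬p3) ∨ (¬p2 ∧ p3))   [De Morgan]
≡ ¬p1 ∨ (¬(p2 ∧ ¬p3) ∧ ¬(¬p2 ∧ p3))   [De Morgan]
≡ ¬p1 ∨ ((¬p2 ∨ ¬¬p3) ∧ ¬(¬p2 ∧ p3))   [De Morgan]
≡ ¬p1 ∨ ((¬p2 ∨ p3) ∧ ¬(¬p2 ∧ p3))   [double negation]
≡ ¬p1 ∨ ((¬p2 ∨ p3) ∧ (¬¬p2 ∨ ¬p3))   [De Morgan]
≡ ¬p1 ∨ ((¬p2 ∨ p3) ∧ (p2 ∨ ¬p3))   [double negation]
≡ ¬p1 ∨ (¬p2 ∧ p2) ∨ (¬p2 ∧ ¬p3) ∨ (p3 ∧ p2) ∨ (p3 ∧ ¬p3)   [distribute ∧ over ∨]
≡ ¬p1 ∨ (¬p2 ∧ ¬p3) ∨ (p3 ∧ p2)   [simplify]

¬p1 ∨ (¬p2 ∧ ¬p3) ∨ (p3 ∧ p2)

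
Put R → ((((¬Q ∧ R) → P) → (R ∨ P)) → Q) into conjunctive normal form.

¬R ∨ Q

R → ((((¬Q ∧ R) → P) → (R ∨ P)) → Q)
≡ ¬R ∨ ((((¬Q ∧ R) → P) → (R ∨ P)) → Q)   [eliminate →]
≡ ¬R ∨ ¬(((¬Q ∧ R) → P) → (R ∨ P)) ∨ Q   [eliminate →]
≡ ¬R ∨ ¬(¬((¬Q ∧ R) → P) ∨ R ∨ P) ∨ Q   [eliminate →]
≡ ¬R ∨ ¬(¬(¬(¬Q ∧ R) ∨ P) ∨ R ∨ P) ∨ Q   [eliminate →]
≡ ¬R ∨ (¬¬(¬(¬Q ∧ R) ∨ P) ∧ ¬R ∧ ¬P) ∨ Q   [De Morgan]
≡ ¬R ∨ ((¬(¬Q ∧ R) ∨ P) ∧ ¬R ∧ ¬P) ∨ Q   [double negation]
≡ ¬R ∨ ((¬¬Q ∨ ¬R ∨ P) ∧ ¬R ∧ ¬P) ∨ Q   [De Morgan]
≡ ¬R ∨ ((Q ∨ ¬R ∨ P) ∧ ¬R ∧ ¬P) ∨ Q   [double negation]
≡ (¬R ∨ Q ∨ ¬R ∨ P ∨ Q) ∧ (¬R ∨ ¬R ∨ Q) ∧ (¬R ∨ ¬P ∨ Q)   [distribute ∨ over ∧]
≡ ¬R ∨ Q   [simplify]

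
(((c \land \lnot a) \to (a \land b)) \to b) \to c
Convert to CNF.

(((c \land \lnot a) \to (a \land b)) \to b) \to c
⇔ \lnot (((c \land \lnot a) \to (a \land b)) \to b) \lor c   [eliminate \to]
⇔ \lnot (\lnot ((c \land \lnot a) \to (a \land b)) \lor b) \lor c   [eliminate \to]
⇔ \lnot (\lnot (\lnot (c \land \lnot a) \lor (a \land b)) \lor b) \lor c   [eliminate \to]
⇔ (\lnot \lnot (\lnot (c \land \lnot a) \lor (a \land b)) \land \lnot b) \lor c   [De Morgan]
⇔ ((\lnot (c \land \lnot a) \lor (a \land b)) \land \lnot b) \lor c   [double negation]
⇔ ((\lnot c \lor \lnot \lnot a \lor (a \land b)) \land \lnot b) \lor c   [De Morgan]
⇔ ((\lnot c \lor a \lor (a \land b)) \land \lnot b) \lor c   [double negation]
⇔ (\lnot c \lor a \lor a \lor c) \land (\lnot c \lor a \lor b \lor c) \land (\lnot b \lor c)   [distribute \lor over \land]
⇔ \lnot b \lor c   [simplify]

\lnot b \lor c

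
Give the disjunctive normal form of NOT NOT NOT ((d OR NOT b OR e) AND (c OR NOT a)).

NOT NOT NOT ((d OR NOT b OR e) AND (c OR NOT a))
≡ NOT ((d OR NOT b OR e) AND (c OR NOT a))   [double negation]
≡ NOT (d OR NOT b OR e) OR NOT (c OR NOT a)   [De Morgan]
≡ (NOT d AND NOT NOT b AND NOT e) OR NOT (c OR NOT a)   [De Morgan]
≡ (NOT d AND b AND NOT e) OR NOT (c OR NOT a)   [double negation]
≡ (NOT d AND b AND NOT e) OR (NOT c AND NOT NOT a)   [De Morgan]
≡ (NOT d AND b AND NOT e) OR (NOT c AND a)   [double negation]

(NOT d AND b AND NOT e) OR (NOT c AND a)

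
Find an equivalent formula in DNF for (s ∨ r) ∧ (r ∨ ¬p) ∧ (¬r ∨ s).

(s ∨ r) ∧ (r ∨ ¬p) ∧ (¬r ∨ s)
= (s ∧ r ∧ ¬r) ∨ (s ∧ r ∧ s) ∨ (s ∧ ¬p ∧ ¬r) ∨ (s ∧ ¬p ∧ s) ∨ (r ∧ r ∧ ¬r) ∨ (r ∧ r ∧ s) ∨ (r ∧ ¬p ∧ ¬r) ∨ (r ∧ ¬p ∧ s)   (distribute ∧ over ∨)
= (s ∧ r) ∨ (s ∧ ¬p)   (simplify)

(s ∧ r) ∨ (s ∧ ¬p)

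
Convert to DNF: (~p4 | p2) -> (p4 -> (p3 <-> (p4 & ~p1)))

(~p4 | p2) -> (p4 -> (p3 <-> (p4 & ~p1)))
= ~(~p4 | p2) | (p4 -> (p3 <-> (p4 & ~p1)))   [eliminate ->]
= ~(~p4 | p2) | ~p4 | (p3 <-> (p4 & ~p1))   [eliminate ->]
= ~(~p4 | p2) | ~p4 | ((p3 -> (p4 & ~p1)) & ((p4 & ~p1) -> p3))   [eliminate <->]
= ~(~p4 | p2) | ~p4 | ((~p3 | (p4 & ~p1)) & ((p4 & ~p1) -> p3))   [eliminate ->]
= ~(~p4 | p2) | ~p4 | ((~p3 | (p4 & ~p1)) & (~(p4 & ~p1) | p3))   [eliminate ->]
= (~~p4 & ~p2) | ~p4 | ((~p3 | (p4 & ~p1)) & (~(p4 & ~p1) | p3))   [De Morgan]
= (p4 & ~p2) | ~p4 | ((~p3 | (p4 & ~p1)) & (~(p4 & ~p1) | p3))   [double negation]
= (p4 & ~p2) | ~p4 | ((~p3 | (p4 & ~p1)) & (~p4 | ~~p1 | p3))   [De Morgan]
= (p4 & ~p2) | ~p4 | ((~p3 | (p4 & ~p1)) & (~p4 | p1 | p3))   [double negation]
= (p4 & ~p2) | ~p4 | (~p3 & ~p4) | (~p3 & p1) | (~p3 & p3) | (p4 & ~p1 & ~p4) | (p4 & ~p1 & p1) | (p4 & ~p1 & p3)   [distribute & over |]
= (p4 & ~p2) | ~p4 | (~p3 & p1) | (p4 & ~p1 & p3)   [simplify]

(p4 & ~p2) | ~p4 | (~p3 & p1) | (p4 & ~p1 & p3)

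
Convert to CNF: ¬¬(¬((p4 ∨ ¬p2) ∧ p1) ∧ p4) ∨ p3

(¬p4 ∨ ¬p1 ∨ p3) ∧ (p2 ∨ ¬p1 ∨ p3) ∧ (p4 ∨ p3)

¬¬(¬((p4 ∨ ¬p2) ∧ p1) ∧ p4) ∨ p3
⇔ (¬((p4 ∨ ¬p2) ∧ p1) ∧ p4) ∨ p3   [double negation]
⇔ ((¬(p4 ∨ ¬p2) ∨ ¬p1) ∧ p4) ∨ p3   [De Morgan]
⇔ (((¬p4 ∧ ¬¬p2) ∨ ¬p1) ∧ p4) ∨ p3   [De Morgan]
⇔ (((¬p4 ∧ p2) ∨ ¬p1) ∧ p4) ∨ p3   [double negation]
⇔ (¬p4 ∨ ¬p1 ∨ p3) ∧ (p2 ∨ ¬p1 ∨ p3) ∧ (p4 ∨ p3)   [distribute ∨ over ∧]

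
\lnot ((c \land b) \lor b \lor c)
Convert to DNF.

\lnot ((c \land b) \lor b \lor c)
≡ \lnot (c \land b) \land \lnot b \land \lnot c   [De Morgan]
≡ (\lnot c \lor \lnot b) \land \lnot b \land \lnot c   [De Morgan]
≡ (\lnot c \land \lnot b \land \lnot c) \lor (\lnot b \land \lnot b \land \lnot c)   [distribute \land over \lor]
≡ \lnot c \land \lnot b   [simplify]

\lnot c \land \lnot b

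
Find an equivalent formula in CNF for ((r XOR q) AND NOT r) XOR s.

(r OR q OR s) AND (NOT r OR s) AND (NOT q OR r OR NOT s)

((r XOR q) AND NOT r) XOR s
≡ (((r XOR q) AND NOT r) OR s) AND NOT ((r XOR q) AND NOT r AND s)   [expand XOR]
≡ (((r OR q) AND NOT (r AND q) AND NOT r) OR s) AND NOT ((r XOR q) AND NOT r AND s)   [expand XOR]
≡ (((r OR q) AND NOT (r AND q) AND NOT r) OR s) AND NOT ((r OR q) AND NOT (r AND q) AND NOT r AND s)   [expand XOR]
≡ (((r OR q) AND (NOT r OR NOT q) AND NOT r) OR s) AND NOT ((r OR q) AND NOT (r AND q) AND NOT r AND s)   [De Morgan]
≡ (((r OR q) AND (NOT r OR NOT q) AND NOT r) OR s) AND (NOT (r OR q) OR NOT NOT (r AND q) OR NOT NOT r OR NOT s)   [De Morgan]
≡ (((r OR q) AND (NOT r OR NOT q) AND NOT r) OR s) AND ((NOT r AND NOT q) OR NOT NOT (r AND q) OR NOT NOT r OR NOT s)   [De Morgan]
≡ (((r OR q) AND (NOT r OR NOT q) AND NOT r) OR s) AND ((NOT r AND NOT q) OR (r AND q) OR NOT NOT r OR NOT s)   [double negation]
≡ (((r OR q) AND (NOT r OR NOT q) AND NOT r) OR s) AND ((NOT r AND NOT q) OR (r AND q) OR r OR NOT s)   [double negation]
≡ (r OR q OR s) AND (NOT r OR NOT q OR s) AND (NOT r OR s) AND (NOT r OR r OR r OR NOT s) AND (NOT r OR q OR r OR NOT s) AND (NOT q OR r OR r OR NOT s) AND (NOT q OR q OR r OR NOT s)   [distribute OR over AND]
≡ (r OR q OR s) AND (NOT r OR s) AND (NOT q OR r OR NOT s)   [simplify]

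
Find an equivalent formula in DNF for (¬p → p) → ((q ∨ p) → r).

(¬p → p) → ((q ∨ p) → r)
≡ ¬(¬p → p) ∨ ((q ∨ p) → r)
≡ ¬(¬¬p ∨ p) ∨ ((q ∨ p) → r)
≡ ¬(¬¬p ∨ p) ∨ ¬(q ∨ p) ∨ r
≡ (¬¬¬p ∧ ¬p) ∨ ¬(q ∨ p) ∨ r
≡ (¬p ∧ ¬p) ∨ ¬(q ∨ p) ∨ r
≡ (¬p ∧ ¬p) ∨ (¬q ∧ ¬p) ∨ r
≡ ¬p ∨ r

¬p ∨ r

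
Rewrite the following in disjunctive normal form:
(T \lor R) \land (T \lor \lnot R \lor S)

T \lor (R \land S)

(T \lor R) \land (T \lor \lnot R \lor S)
≡ (T \land T) \lor (T \land \lnot R) \lor (T \land S) \lor (R \land T) \lor (R \land \lnot R) \lor (R \land S)   [distribute \land over \lor]
≡ T \lor (R \land S)   [simplify]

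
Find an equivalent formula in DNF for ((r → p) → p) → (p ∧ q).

(¬r ∧ ¬p) ∨ (p ∧ q)

((r → p) → p) → (p ∧ q)
= ¬((r → p) → p) ∨ (p ∧ q)   [eliminate →]
= ¬(¬(r → p) ∨ p) ∨ (p ∧ q)   [eliminate →]
= ¬(¬(¬r ∨ p) ∨ p) ∨ (p ∧ q)   [eliminate →]
= (¬¬(¬r ∨ p) ∧ ¬p) ∨ (p ∧ q)   [De Morgan]
= ((¬r ∨ p) ∧ ¬p) ∨ (p ∧ q)   [double negation]
= (¬r ∧ ¬p) ∨ (p ∧ ¬p) ∨ (p ∧ q)   [distribute ∧ over ∨]
= (¬r ∧ ¬p) ∨ (p ∧ q)   [simplify]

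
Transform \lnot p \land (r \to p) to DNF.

\lnot p \land (r \to p)
= \lnot p \land (\lnot r \lor p)   [eliminate \to]
= (\lnot p \land \lnot r) \lor (\lnot p \land p)   [distribute \land over \lor]
= \lnot p \land \lnot r   [simplify]

\lnot p \land \lnot r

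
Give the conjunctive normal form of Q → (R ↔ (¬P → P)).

Q → (R ↔ (¬P → P))
≡ ¬Q ∨ (R ↔ (¬P → P))   — eliminate →
≡ ¬Q ∨ ((R → (¬P → P)) ∧ ((¬P → P) → R))   — eliminate ↔
≡ ¬Q ∨ ((¬R ∨ (¬P → P)) ∧ ((¬P → P) → R))   — eliminate →
≡ ¬Q ∨ ((¬R ∨ ¬¬P ∨ P) ∧ ((¬P → P) → R))   — eliminate →
≡ ¬Q ∨ ((¬R ∨ ¬¬P ∨ P) ∧ (¬(¬P → P) ∨ R))   — eliminate →
≡ ¬Q ∨ ((¬R ∨ ¬¬P ∨ P) ∧ (¬(¬¬P ∨ P) ∨ R))   — eliminate →
≡ ¬Q ∨ ((¬R ∨ P ∨ P) ∧ (¬(¬¬P ∨ P) ∨ R))   — double negation
≡ ¬Q ∨ ((¬R ∨ P ∨ P) ∧ ((¬¬¬P ∧ ¬P) ∨ R))   — De Morgan
≡ ¬Q ∨ ((¬R ∨ P ∨ P) ∧ ((¬P ∧ ¬P) ∨ R))   — double negation
≡ (¬Q ∨ ¬R ∨ P ∨ P) ∧ (¬Q ∨ ¬P ∨ R) ∧ (¬Q ∨ ¬P ∨ R)   — distribute ∨ over ∧
≡ (¬Q ∨ ¬R ∨ P) ∧ (¬Q ∨ ¬P ∨ R)   — simplify

(¬Q ∨ ¬R ∨ P) ∧ (¬Q ∨ ¬P ∨ R)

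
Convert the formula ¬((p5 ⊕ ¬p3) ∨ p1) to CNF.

¬((p5 ⊕ ¬p3) ∨ p1)
≡ ¬((p5 ∨ ¬p3) ∧ ¬(p5 ∧ ¬p3) ∨ p1)   (expand ⊕)
≡ ¬((p5 ∨ ¬p3) ∧ ¬(p5 ∧ ¬p3)) ∧ ¬p1   (De Morgan)
≡ (¬(p5 ∨ ¬p3) ∨ ¬¬(p5 ∧ ¬p3)) ∧ ¬p1   (De Morgan)
≡ (¬p5 ∧ ¬¬p3 ∨ ¬¬(p5 ∧ ¬p3)) ∧ ¬p1   (De Morgan)
≡ (¬p5 ∧ p3 ∨ ¬¬(p5 ∧ ¬p3)) ∧ ¬p1   (double negation)
≡ (¬p5 ∧ p3 ∨ p5 ∧ ¬p3) ∧ ¬p1   (double negation)
≡ (¬p5 ∨ p5) ∧ (¬p5 ∨ ¬p3) ∧ (p3 ∨ p5) ∧ (p3 ∨ ¬p3) ∧ ¬p1   (distribute ∨ over ∧)
≡ (¬p5 ∨ ¬p3) ∧ (p3 ∨ p5) ∧ ¬p1   (simplify)

(¬p5 ∨ ¬p3) ∧ (p3 ∨ p5) ∧ ¬p1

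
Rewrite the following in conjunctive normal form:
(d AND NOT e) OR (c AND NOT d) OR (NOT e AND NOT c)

(d AND NOT e) OR (c AND NOT d) OR (NOT e AND NOT c)
= (d OR c OR NOT e) AND (d OR c OR NOT c) AND (d OR NOT d OR NOT e) AND (d OR NOT d OR NOT c) AND (NOT e OR c OR NOT e) AND (NOT e OR c OR NOT c) AND (NOT e OR NOT d OR NOT e) AND (NOT e OR NOT d OR NOT c)   [distribute OR over AND]
= (NOT e OR c) AND (NOT e OR NOT d)   [simplify]

(NOT e OR c) AND (NOT e OR NOT d)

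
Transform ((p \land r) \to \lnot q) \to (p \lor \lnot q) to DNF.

((p \land r) \to \lnot q) \to (p \lor \lnot q)
≡ \lnot ((p \land r) \to \lnot q) \lor p \lor \lnot q
≡ \lnot (\lnot (p \land r) \lor \lnot q) \lor p \lor \lnot q
≡ (\lnot \lnot (p \land r) \land \lnot \lnot q) \lor p \lor \lnot q
≡ (p \land r \land \lnot \lnot q) \lor p \lor \lnot q
≡ (p \land r \land q) \lor p \lor \lnot q
≡ p \lor \lnot q

p \lor \lnot q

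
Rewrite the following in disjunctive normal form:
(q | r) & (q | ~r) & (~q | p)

(q | r) & (q | ~r) & (~q | p)
= (q & q & ~q) | (q & q & p) | (q & ~r & ~q) | (q & ~r & p) | (r & q & ~q) | (r & q & p) | (r & ~r & ~q) | (r & ~r & p)   — distribute & over |
= q & p   — simplify

q & p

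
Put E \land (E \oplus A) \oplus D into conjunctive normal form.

E \land (E \oplus A) \oplus D
⇔ (E \land (E \oplus A) \lor D) \land \lnot (E \land (E \oplus A) \land D)   (expand \oplus)
⇔ (E \land (E \lor A) \land \lnot (E \land A) \lor D) \land \lnot (E \land (E \oplus A) \land D)   (expand \oplus)
⇔ (E \land (E \lor A) \land \lnot (E \land A) \lor D) \land \lnot (E \land (E \lor A) \land \lnot (E \land A) \land D)   (expand \oplus)
⇔ (E \land (E \lor A) \land (\lnot E \lor \lnot A) \lor D) \land \lnot (E \land (E \lor A) \land \lnot (E \land A) \land D)   (De Morgan)
⇔ (E \land (E \lor A) \land (\lnot E \lor \lnot A) \lor D) \land (\lnot E \lor \lnot (E \lor A) \lor \lnot \lnot (E \land A) \lor \lnot D)   (De Morgan)
⇔ (E \land (E \lor A) \land (\lnot E \lor \lnot A) \lor D) \land (\lnot E \lor \lnot E \land \lnot A \lor \lnot \lnot (E \land A) \lor \lnot D)   (De Morgan)
⇔ (E \land (E \lor A) \land (\lnot E \lor \lnot A) \lor D) \land (\lnot E \lor \lnot E \land \lnot A \lor E \land A \lor \lnot D)   (double negation)
⇔ (E \lor D) \land (E \lor A \lor D) \land (\lnot E \lor \lnot A \lor D) \land (\lnot E \lor \lnot E \lor E \lor \lnot D) \land (\lnot E \lor \lnot E \lor A \lor \lnot D) \land (\lnot E \lor \lnot A \lor E \lor \lnot D) \land (\lnot E \lor \lnot A \lor A \lor \lnot D)   (distribute \lor over \land)
⇔ (E \lor D) \land (\lnot E \lor \lnot A \lor D) \land (\lnot E \lor A \lor \lnot D)   (simplify)

(E \lor D) \land (\lnot E \lor \lnot A \lor D) \land (\lnot E \lor A \lor \lnot D)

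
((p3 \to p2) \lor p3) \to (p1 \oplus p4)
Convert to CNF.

(p3 \lor p1 \lor p4) \land (p3 \lor \lnot p1 \lor \lnot p4) \land (\lnot p2 \lor p1 \lor p4) \land (\lnot p2 \lor \lnot p1 \lor \lnot p4) \land (\lnot p3 \lor p1 \lor p4) \land (\lnot p3 \lor \lnot p1 \lor \lnot p4)

((p3 \to p2) \lor p3) \to (p1 \oplus p4)
⇔ \lnot ((p3 \to p2) \lor p3) \lor (p1 \oplus p4)   — eliminate \to
⇔ \lnot (\lnot p3 \lor p2 \lor p3) \lor (p1 \oplus p4)   — eliminate \to
⇔ \lnot (\lnot p3 \lor p2 \lor p3) \lor ((p1 \lor p4) \land \lnot (p1 \land p4))   — expand \oplus
⇔ (\lnot \lnot p3 \land \lnot p2 \land \lnot p3) \lor ((p1 \lor p4) \land \lnot (p1 \land p4))   — De Morgan
⇔ (p3 \land \lnot p2 \land \lnot p3) \lor ((p1 \lor p4) \land \lnot (p1 \land p4))   — double negation
⇔ (p3 \land \lnot p2 \land \lnot p3) \lor ((p1 \lor p4) \land (\lnot p1 \lor \lnot p4))   — De Morgan
⇔ (p3 \lor p1 \lor p4) \land (p3 \lor \lnot p1 \lor \lnot p4) \land (\lnot p2 \lor p1 \lor p4) \land (\lnot p2 \lor \lnot p1 \lor \lnot p4) \land (\lnot p3 \lor p1 \lor p4) \land (\lnot p3 \lor \lnot p1 \lor \lnot p4)   — distribute \lor over \land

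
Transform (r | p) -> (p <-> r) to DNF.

(r | p) -> (p <-> r)
= ~(r | p) | (p <-> r)   [eliminate ->]
= ~(r | p) | ((p -> r) & (r -> p))   [eliminate <->]
= ~(r | p) | ((~p | r) & (r -> p))   [eliminate ->]
= ~(r | p) | ((~p | r) & (~r | p))   [eliminate ->]
= (~r & ~p) | ((~p | r) & (~r | p))   [De Morgan]
= (~r & ~p) | (~p & ~r) | (~p & p) | (r & ~r) | (r & p)   [distribute & over |]
= (~r & ~p) | (r & p)   [simplify]

(~r & ~p) | (r & p)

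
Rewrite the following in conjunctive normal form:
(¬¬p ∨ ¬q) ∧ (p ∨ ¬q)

(¬¬p ∨ ¬q) ∧ (p ∨ ¬q)
= (p ∨ ¬q) ∧ (p ∨ ¬q)   (double negation)
= p ∨ ¬q   (simplify)

p ∨ ¬q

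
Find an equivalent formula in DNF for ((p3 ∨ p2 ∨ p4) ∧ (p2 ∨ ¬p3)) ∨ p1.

((p3 ∨ p2 ∨ p4) ∧ (p2 ∨ ¬p3)) ∨ p1
= (p3 ∧ p2) ∨ (p3 ∧ ¬p3) ∨ (p2 ∧ p2) ∨ (p2 ∧ ¬p3) ∨ (p4 ∧ p2) ∨ (p4 ∧ ¬p3) ∨ p1
= p2 ∨ (p4 ∧ ¬p3) ∨ p1

p2 ∨ (p4 ∧ ¬p3) ∨ p1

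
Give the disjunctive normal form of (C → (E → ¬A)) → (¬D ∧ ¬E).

(C → (E → ¬A)) → (¬D ∧ ¬E)
≡ ¬(C → (E → ¬A)) ∨ (¬D ∧ ¬E)   [eliminate →]
≡ ¬(¬C ∨ (E → ¬A)) ∨ (¬D ∧ ¬E)   [eliminate →]
≡ ¬(¬C ∨ ¬E ∨ ¬A) ∨ (¬D ∧ ¬E)   [eliminate →]
≡ (¬¬C ∧ ¬¬E ∧ ¬¬A) ∨ (¬D ∧ ¬E)   [De Morgan]
≡ (C ∧ ¬¬E ∧ ¬¬A) ∨ (¬D ∧ ¬E)   [double negation]
≡ (C ∧ E ∧ ¬¬A) ∨ (¬D ∧ ¬E)   [double negation]
≡ (C ∧ E ∧ A) ∨ (¬D ∧ ¬E)   [double negation]

(C ∧ E ∧ A) ∨ (¬D ∧ ¬E)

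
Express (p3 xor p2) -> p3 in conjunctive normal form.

(p3 xor p2) -> p3
⇔ ~(p3 xor p2) | p3   — eliminate ->
⇔ ~((p3 | p2) & ~(p3 & p2)) | p3   — expand xor
⇔ ~(p3 | p2) | ~~(p3 & p2) | p3   — De Morgan
⇔ (~p3 & ~p2) | ~~(p3 & p2) | p3   — De Morgan
⇔ (~p3 & ~p2) | (p3 & p2) | p3   — double negation
⇔ (~p3 | p3 | p3) & (~p3 | p2 | p3) & (~p2 | p3 | p3) & (~p2 | p2 | p3)   — distribute | over &
⇔ ~p2 | p3   — simplify

~p2 | p3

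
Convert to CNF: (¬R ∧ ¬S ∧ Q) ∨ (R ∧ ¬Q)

(¬R ∧ ¬S ∧ Q) ∨ (R ∧ ¬Q)
≡ (¬R ∨ R) ∧ (¬R ∨ ¬Q) ∧ (¬S ∨ R) ∧ (¬S ∨ ¬Q) ∧ (Q ∨ R) ∧ (Q ∨ ¬Q)   (distribute ∨ over ∧)
≡ (¬R ∨ ¬Q) ∧ (¬S ∨ R) ∧ (¬S ∨ ¬Q) ∧ (Q ∨ R)   (simplify)

(¬R ∨ ¬Q) ∧ (¬S ∨ R) ∧ (¬S ∨ ¬Q) ∧ (Q ∨ R)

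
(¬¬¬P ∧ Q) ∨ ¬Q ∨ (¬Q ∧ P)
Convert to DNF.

(¬P ∧ Q) ∨ ¬Q

(¬¬¬P ∧ Q) ∨ ¬Q ∨ (¬Q ∧ P)
⇔ (¬P ∧ Q) ∨ ¬Q ∨ (¬Q ∧ P)   [double negation]
⇔ (¬P ∧ Q) ∨ ¬Q   [simplify]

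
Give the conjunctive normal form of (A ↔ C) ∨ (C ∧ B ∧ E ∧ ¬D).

(¬A ∨ C) ∧ (¬C ∨ A ∨ B) ∧ (¬C ∨ A ∨ E) ∧ (¬C ∨ A ∨ ¬D)

(A ↔ C) ∨ (C ∧ B ∧ E ∧ ¬D)
≡ ((A → C) ∧ (C → A)) ∨ (C ∧ B ∧ E ∧ ¬D)   — eliminate ↔
≡ ((¬A ∨ C) ∧ (C → A)) ∨ (C ∧ B ∧ E ∧ ¬D)   — eliminate →
≡ ((¬A ∨ C) ∧ (¬C ∨ A)) ∨ (C ∧ B ∧ E ∧ ¬D)   — eliminate →
≡ (¬A ∨ C ∨ C) ∧ (¬A ∨ C ∨ B) ∧ (¬A ∨ C ∨ E) ∧ (¬A ∨ C ∨ ¬D) ∧ (¬C ∨ A ∨ C) ∧ (¬C ∨ A ∨ B) ∧ (¬C ∨ A ∨ E) ∧ (¬C ∨ A ∨ ¬D)   — distribute ∨ over ∧
≡ (¬A ∨ C) ∧ (¬C ∨ A ∨ B) ∧ (¬C ∨ A ∨ E) ∧ (¬C ∨ A ∨ ¬D)   — simplify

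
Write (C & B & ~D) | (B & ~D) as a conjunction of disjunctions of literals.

(C & B & ~D) | (B & ~D)
= (C | B) & (C | ~D) & (B | B) & (B | ~D) & (~D | B) & (~D | ~D)   (distribute | over &)
= B & ~D   (simplify)

B & ~D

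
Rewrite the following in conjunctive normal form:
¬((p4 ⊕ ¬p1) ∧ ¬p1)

¬((p4 ⊕ ¬p1) ∧ ¬p1)
⇔ ¬((p4 ∨ ¬p1) ∧ ¬(p4 ∧ ¬p1) ∧ ¬p1)   [expand ⊕]
⇔ ¬(p4 ∨ ¬p1) ∨ ¬¬(p4 ∧ ¬p1) ∨ ¬¬p1   [De Morgan]
⇔ (¬p4 ∧ ¬¬p1) ∨ ¬¬(p4 ∧ ¬p1) ∨ ¬¬p1   [De Morgan]
⇔ (¬p4 ∧ p1) ∨ ¬¬(p4 ∧ ¬p1) ∨ ¬¬p1   [double negation]
⇔ (¬p4 ∧ p1) ∨ (p4 ∧ ¬p1) ∨ ¬¬p1   [double negation]
⇔ (¬p4 ∧ p1) ∨ (p4 ∧ ¬p1) ∨ p1   [double negation]
⇔ (¬p4 ∨ p4 ∨ p1) ∧ (¬p4 ∨ ¬p1 ∨ p1) ∧ (p1 ∨ p4 ∨ p1) ∧ (p1 ∨ ¬p1 ∨ p1)   [distribute ∨ over ∧]
⇔ p1 ∨ p4   [simplify]

p1 ∨ p4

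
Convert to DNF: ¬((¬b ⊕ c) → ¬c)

b ∧ c

¬((¬b ⊕ c) → ¬c)
⇔ ¬(¬(¬b ⊕ c) ∨ ¬c)   — eliminate →
⇔ ¬(¬((¬b ∧ ¬c) ∨ (¬¬b ∧ c)) ∨ ¬c)   — expand ⊕
⇔ ¬¬((¬b ∧ ¬c) ∨ (¬¬b ∧ c)) ∧ ¬¬c   — De Morgan
⇔ ((¬b ∧ ¬c) ∨ (¬¬b ∧ c)) ∧ ¬¬c   — double negation
⇔ ((¬b ∧ ¬c) ∨ (b ∧ c)) ∧ ¬¬c   — double negation
⇔ ((¬b ∧ ¬c) ∨ (b ∧ c)) ∧ c   — double negation
⇔ (¬b ∧ ¬c ∧ c) ∨ (b ∧ c ∧ c)   — distribute ∧ over ∨
⇔ b ∧ c   — simplify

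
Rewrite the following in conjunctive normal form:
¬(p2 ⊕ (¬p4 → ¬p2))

¬(p2 ⊕ (¬p4 → ¬p2))
≡ ¬((p2 ∨ (¬p4 → ¬p2)) ∧ ¬(p2 ∧ (¬p4 → ¬p2)))   [expand ⊕]
≡ ¬((p2 ∨ ¬¬p4 ∨ ¬p2) ∧ ¬(p2 ∧ (¬p4 → ¬p2)))   [eliminate →]
≡ ¬((p2 ∨ ¬¬p4 ∨ ¬p2) ∧ ¬(p2 ∧ (¬¬p4 ∨ ¬p2)))   [eliminate →]
≡ ¬(p2 ∨ ¬¬p4 ∨ ¬p2) ∨ ¬¬(p2 ∧ (¬¬p4 ∨ ¬p2))   [De Morgan]
≡ (¬p2 ∧ ¬¬¬p4 ∧ ¬¬p2) ∨ ¬¬(p2 ∧ (¬¬p4 ∨ ¬p2))   [De Morgan]
≡ (¬p2 ∧ ¬p4 ∧ ¬¬p2) ∨ ¬¬(p2 ∧ (¬¬p4 ∨ ¬p2))   [double negation]
≡ (¬p2 ∧ ¬p4 ∧ p2) ∨ ¬¬(p2 ∧ (¬¬p4 ∨ ¬p2))   [double negation]
≡ (¬p2 ∧ ¬p4 ∧ p2) ∨ (p2 ∧ (¬¬p4 ∨ ¬p2))   [double negation]
≡ (¬p2 ∧ ¬p4 ∧ p2) ∨ (p2 ∧ (p4 ∨ ¬p2))   [double negation]
≡ (¬p2 ∨ p2) ∧ (¬p2 ∨ p4 ∨ ¬p2) ∧ (¬p4 ∨ p2) ∧ (¬p4 ∨ p4 ∨ ¬p2) ∧ (p2 ∨ p2) ∧ (p2 ∨ p4 ∨ ¬p2)   [distribute ∨ over ∧]
≡ (¬p2 ∨ p4) ∧ p2   [simplify]

(¬p2 ∨ p4) ∧ p2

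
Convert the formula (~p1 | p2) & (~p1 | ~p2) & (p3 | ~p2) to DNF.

(~p1 & p3) | (~p1 & ~p2)

(~p1 | p2) & (~p1 | ~p2) & (p3 | ~p2)
≡ (~p1 & ~p1 & p3) | (~p1 & ~p1 & ~p2) | (~p1 & ~p2 & p3) | (~p1 & ~p2 & ~p2) | (p2 & ~p1 & p3) | (p2 & ~p1 & ~p2) | (p2 & ~p2 & p3) | (p2 & ~p2 & ~p2)
≡ (~p1 & p3) | (~p1 & ~p2)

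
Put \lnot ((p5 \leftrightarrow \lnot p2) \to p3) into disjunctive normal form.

(\lnot p5 \land p2 \land \lnot p3) \lor (\lnot p2 \land p5 \land \lnot p3)

\lnot ((p5 \leftrightarrow \lnot p2) \to p3)
⇔ \lnot (\lnot (p5 \leftrightarrow \lnot p2) \lor p3)   [eliminate \to]
⇔ \lnot (\lnot ((p5 \to \lnot p2) \land (\lnot p2 \to p5)) \lor p3)   [eliminate \leftrightarrow]
⇔ \lnot (\lnot ((\lnot p5 \lor \lnot p2) \land (\lnot p2 \to p5)) \lor p3)   [eliminate \to]
⇔ \lnot (\lnot ((\lnot p5 \lor \lnot p2) \land (\lnot \lnot p2 \lor p5)) \lor p3)   [eliminate \to]
⇔ \lnot \lnot ((\lnot p5 \lor \lnot p2) \land (\lnot \lnot p2 \lor p5)) \land \lnot p3   [De Morgan]
⇔ (\lnot p5 \lor \lnot p2) \land (\lnot \lnot p2 \lor p5) \land \lnot p3   [double negation]
⇔ (\lnot p5 \lor \lnot p2) \land (p2 \lor p5) \land \lnot p3   [double negation]
⇔ (\lnot p5 \land p2 \land \lnot p3) \lor (\lnot p5 \land p5 \land \lnot p3) \lor (\lnot p2 \land p2 \land \lnot p3) \lor (\lnot p2 \land p5 \land \lnot p3)   [distribute \land over \lor]
⇔ (\lnot p5 \land p2 \land \lnot p3) \lor (\lnot p2 \land p5 \land \lnot p3)   [simplify]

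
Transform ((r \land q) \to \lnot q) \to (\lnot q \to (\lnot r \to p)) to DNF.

((r \land q) \to \lnot q) \to (\lnot q \to (\lnot r \to p))
= \lnot ((r \land q) \to \lnot q) \lor (\lnot q \to (\lnot r \to p))   [eliminate \to]
= \lnot (\lnot (r \land q) \lor \lnot q) \lor (\lnot q \to (\lnot r \to p))   [eliminate \to]
= \lnot (\lnot (r \land q) \lor \lnot q) \lor \lnot \lnot q \lor (\lnot r \to p)   [eliminate \to]
= \lnot (\lnot (r \land q) \lor \lnot q) \lor \lnot \lnot q \lor \lnot \lnot r \lor p   [eliminate \to]
= (\lnot \lnot (r \land q) \land \lnot \lnot q) \lor \lnot \lnot q \lor \lnot \lnot r \lor p   [De Morgan]
= (r \land q \land \lnot \lnot q) \lor \lnot \lnot q \lor \lnot \lnot r \lor p   [double negation]
= (r \land q \land q) \lor \lnot \lnot q \lor \lnot \lnot r \lor p   [double negation]
= (r \land q \land q) \lor q \lor \lnot \lnot r \lor p   [double negation]
= (r \land q \land q) \lor q \lor r \lor p   [double negation]
= q \lor r \lor p   [simplify]

q \lor r \lor p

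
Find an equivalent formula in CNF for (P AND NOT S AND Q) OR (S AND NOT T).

(P AND NOT S AND Q) OR (S AND NOT T)
≡ (P OR S) AND (P OR NOT T) AND (NOT S OR S) AND (NOT S OR NOT T) AND (Q OR S) AND (Q OR NOT T)   — distribute OR over AND
≡ (P OR S) AND (P OR NOT T) AND (NOT S OR NOT T) AND (Q OR S) AND (Q OR NOT T)   — simplify

(P OR S) AND (P OR NOT T) AND (NOT S OR NOT T) AND (Q OR S) AND (Q OR NOT T)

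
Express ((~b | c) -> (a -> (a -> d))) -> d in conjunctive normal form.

(~b | c | d) & (a | d)

((~b | c) -> (a -> (a -> d))) -> d
≡ ~((~b | c) -> (a -> (a -> d))) | d   (eliminate ->)
≡ ~(~(~b | c) | (a -> (a -> d))) | d   (eliminate ->)
≡ ~(~(~b | c) | ~a | (a -> d)) | d   (eliminate ->)
≡ ~(~(~b | c) | ~a | ~a | d) | d   (eliminate ->)
≡ (~~(~b | c) & ~~a & ~~a & ~d) | d   (De Morgan)
≡ ((~b | c) & ~~a & ~~a & ~d) | d   (double negation)
≡ ((~b | c) & a & ~~a & ~d) | d   (double negation)
≡ ((~b | c) & a & a & ~d) | d   (double negation)
≡ (~b | c | d) & (a | d) & (a | d) & (~d | d)   (distribute | over &)
≡ (~b | c | d) & (a | d)   (simplify)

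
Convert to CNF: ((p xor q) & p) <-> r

((p xor q) & p) <-> r
= (((p xor q) & p) -> r) & (r -> ((p xor q) & p))   — eliminate <->
= (~((p xor q) & p) | r) & (r -> ((p xor q) & p))   — eliminate ->
= (~((p | q) & ~(p & q) & p) | r) & (r -> ((p xor q) & p))   — expand xor
= (~((p | q) & ~(p & q) & p) | r) & (~r | ((p xor q) & p))   — eliminate ->
= (~((p | q) & ~(p & q) & p) | r) & (~r | ((p | q) & ~(p & q) & p))   — expand xor
= (~(p | q) | ~~(p & q) | ~p | r) & (~r | ((p | q) & ~(p & q) & p))   — De Morgan
= ((~p & ~q) | ~~(p & q) | ~p | r) & (~r | ((p | q) & ~(p & q) & p))   — De Morgan
= ((~p & ~q) | (p & q) | ~p | r) & (~r | ((p | q) & ~(p & q) & p))   — double negation
= ((~p & ~q) | (p & q) | ~p | r) & (~r | ((p | q) & (~p | ~q) & p))   — De Morgan
= (~p | p | ~p | r) & (~p | q | ~p | r) & (~q | p | ~p | r) & (~q | q | ~p | r) & (~r | p | q) & (~r | ~p | ~q) & (~r | p)   — distribute | over &
= (~p | q | r) & (~r | ~p | ~q) & (~r | p)   — simplify

(~p | q | r) & (~r | ~p | ~q) & (~r | p)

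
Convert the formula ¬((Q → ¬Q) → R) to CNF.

¬((Q → ¬Q) → R)
≡ ¬(¬(Q → ¬Q) ∨ R)   [eliminate →]
≡ ¬(¬(¬Q ∨ ¬Q) ∨ R)   [eliminate →]
≡ ¬¬(¬Q ∨ ¬Q) ∧ ¬R   [De Morgan]
≡ (¬Q ∨ ¬Q) ∧ ¬R   [double negation]
≡ ¬Q ∧ ¬R   [simplify]

¬Q ∧ ¬R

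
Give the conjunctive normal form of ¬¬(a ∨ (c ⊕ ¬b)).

(a ∨ c ∨ ¬b) ∧ (a ∨ ¬c ∨ b)

¬¬(a ∨ (c ⊕ ¬b))
≡ ¬¬(a ∨ ((c ∨ ¬b) ∧ ¬(c ∧ ¬b)))   (expand ⊕)
≡ a ∨ ((c ∨ ¬b) ∧ ¬(c ∧ ¬b))   (double negation)
≡ a ∨ ((c ∨ ¬b) ∧ (¬c ∨ ¬¬b))   (De Morgan)
≡ a ∨ ((c ∨ ¬b) ∧ (¬c ∨ b))   (double negation)
≡ (a ∨ c ∨ ¬b) ∧ (a ∨ ¬c ∨ b)   (distribute ∨ over ∧)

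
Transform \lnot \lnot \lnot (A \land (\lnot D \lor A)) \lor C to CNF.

\lnot \lnot \lnot (A \land (\lnot D \lor A)) \lor C
= \lnot (A \land (\lnot D \lor A)) \lor C   (double negation)
= \lnot A \lor \lnot (\lnot D \lor A) \lor C   (De Morgan)
= \lnot A \lor (\lnot \lnot D \land \lnot A) \lor C   (De Morgan)
= \lnot A \lor (D \land \lnot A) \lor C   (double negation)
= (\lnot A \lor D \lor C) \land (\lnot A \lor \lnot A \lor C)   (distribute \lor over \land)
= \lnot A \lor C   (simplify)

\lnot A \lor C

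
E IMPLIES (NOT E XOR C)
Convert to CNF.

NOT E OR C

E IMPLIES (NOT E XOR C)
= NOT E OR (NOT E XOR C)   [eliminate IMPLIES]
= NOT E OR ((NOT E OR C) AND NOT (NOT E AND C))   [expand XOR]
= NOT E OR ((NOT E OR C) AND (NOT NOT E OR NOT C))   [De Morgan]
= NOT E OR ((NOT E OR C) AND (E OR NOT C))   [double negation]
= (NOT E OR NOT E OR C) AND (NOT E OR E OR NOT C)   [distribute OR over AND]
= NOT E OR C   [simplify]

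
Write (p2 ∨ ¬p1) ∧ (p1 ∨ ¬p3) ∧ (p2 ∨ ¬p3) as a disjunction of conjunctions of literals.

(p2 ∨ ¬p1) ∧ (p1 ∨ ¬p3) ∧ (p2 ∨ ¬p3)
≡ (p2 ∧ p1 ∧ p2) ∨ (p2 ∧ p1 ∧ ¬p3) ∨ (p2 ∧ ¬p3 ∧ p2) ∨ (p2 ∧ ¬p3 ∧ ¬p3) ∨ (¬p1 ∧ p1 ∧ p2) ∨ (¬p1 ∧ p1 ∧ ¬p3) ∨ (¬p1 ∧ ¬p3 ∧ p2) ∨ (¬p1 ∧ ¬p3 ∧ ¬p3)   [distribute ∧ over ∨]
≡ (p2 ∧ p1) ∨ (p2 ∧ ¬p3) ∨ (¬p1 ∧ ¬p3)   [simplify]

(p2 ∧ p1) ∨ (p2 ∧ ¬p3) ∨ (¬p1 ∧ ¬p3)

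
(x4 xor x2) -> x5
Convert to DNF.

(x4 xor x2) -> x5
≡ ~(x4 xor x2) | x5   [eliminate ->]
≡ ~((x4 & ~x2) | (~x4 & x2)) | x5   [expand xor]
≡ (~(x4 & ~x2) & ~(~x4 & x2)) | x5   [De Morgan]
≡ ((~x4 | ~~x2) & ~(~x4 & x2)) | x5   [De Morgan]
≡ ((~x4 | x2) & ~(~x4 & x2)) | x5   [double negation]
≡ ((~x4 | x2) & (~~x4 | ~x2)) | x5   [De Morgan]
≡ ((~x4 | x2) & (x4 | ~x2)) | x5   [double negation]
≡ (~x4 & x4) | (~x4 & ~x2) | (x2 & x4) | (x2 & ~x2) | x5   [distribute & over |]
≡ (~x4 & ~x2) | (x2 & x4) | x5   [simplify]

(~x4 & ~x2) | (x2 & x4) | x5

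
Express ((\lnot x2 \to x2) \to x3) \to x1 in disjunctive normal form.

(x2 \land \lnot x3) \lor x1

((\lnot x2 \to x2) \to x3) \to x1
= \lnot ((\lnot x2 \to x2) \to x3) \lor x1
= \lnot (\lnot (\lnot x2 \to x2) \lor x3) \lor x1
= \lnot (\lnot (\lnot \lnot x2 \lor x2) \lor x3) \lor x1
= (\lnot \lnot (\lnot \lnot x2 \lor x2) \land \lnot x3) \lor x1
= ((\lnot \lnot x2 \lor x2) \land \lnot x3) \lor x1
= ((x2 \lor x2) \land \lnot x3) \lor x1
= (x2 \land \lnot x3) \lor (x2 \land \lnot x3) \lor x1
= (x2 \land \lnot x3) \lor x1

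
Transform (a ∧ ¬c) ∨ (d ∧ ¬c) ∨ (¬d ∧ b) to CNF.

(a ∧ ¬c) ∨ (d ∧ ¬c) ∨ (¬d ∧ b)
⇔ (a ∨ d ∨ ¬d) ∧ (a ∨ d ∨ b) ∧ (a ∨ ¬c ∨ ¬d) ∧ (a ∨ ¬c ∨ b) ∧ (¬c ∨ d ∨ ¬d) ∧ (¬c ∨ d ∨ b) ∧ (¬c ∨ ¬c ∨ ¬d) ∧ (¬c ∨ ¬c ∨ b)
⇔ (a ∨ d ∨ b) ∧ (¬c ∨ ¬d) ∧ (¬c ∨ b)

(a ∨ d ∨ b) ∧ (¬c ∨ ¬d) ∧ (¬c ∨ b)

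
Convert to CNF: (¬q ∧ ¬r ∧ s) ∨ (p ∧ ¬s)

(¬q ∧ ¬r ∧ s) ∨ (p ∧ ¬s)
⇔ (¬q ∨ p) ∧ (¬q ∨ ¬s) ∧ (¬r ∨ p) ∧ (¬r ∨ ¬s) ∧ (s ∨ p) ∧ (s ∨ ¬s)   (distribute ∨ over ∧)
⇔ (¬q ∨ p) ∧ (¬q ∨ ¬s) ∧ (¬r ∨ p) ∧ (¬r ∨ ¬s) ∧ (s ∨ p)   (simplify)

(¬q ∨ p) ∧ (¬q ∨ ¬s) ∧ (¬r ∨ p) ∧ (¬r ∨ ¬s) ∧ (s ∨ p)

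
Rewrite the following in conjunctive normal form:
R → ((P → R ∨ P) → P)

¬R ∨ P

R → ((P → R ∨ P) → P)
≡ ¬R ∨ ((P → R ∨ P) → P)   [eliminate →]
≡ ¬R ∨ ¬(P → R ∨ P) ∨ P   [eliminate →]
≡ ¬R ∨ ¬(¬P ∨ R ∨ P) ∨ P   [eliminate →]
≡ ¬R ∨ ¬¬P ∧ ¬R ∧ ¬P ∨ P   [De Morgan]
≡ ¬R ∨ P ∧ ¬R ∧ ¬P ∨ P   [double negation]
≡ (¬R ∨ P ∨ P) ∧ (¬R ∨ ¬R ∨ P) ∧ (¬R ∨ ¬P ∨ P)   [distribute ∨ over ∧]
≡ ¬R ∨ P   [simplify]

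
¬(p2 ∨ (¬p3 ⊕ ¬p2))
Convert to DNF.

¬p2 ∧ ¬p3

¬(p2 ∨ (¬p3 ⊕ ¬p2))
= ¬(p2 ∨ (¬p3 ∧ ¬¬p2) ∨ (¬¬p3 ∧ ¬p2))   [expand ⊕]
= ¬p2 ∧ ¬(¬p3 ∧ ¬¬p2) ∧ ¬(¬¬p3 ∧ ¬p2)   [De Morgan]
= ¬p2 ∧ (¬¬p3 ∨ ¬¬¬p2) ∧ ¬(¬¬p3 ∧ ¬p2)   [De Morgan]
= ¬p2 ∧ (p3 ∨ ¬¬¬p2) ∧ ¬(¬¬p3 ∧ ¬p2)   [double negation]
= ¬p2 ∧ (p3 ∨ ¬p2) ∧ ¬(¬¬p3 ∧ ¬p2)   [double negation]
= ¬p2 ∧ (p3 ∨ ¬p2) ∧ (¬¬¬p3 ∨ ¬¬p2)   [De Morgan]
= ¬p2 ∧ (p3 ∨ ¬p2) ∧ (¬p3 ∨ ¬¬p2)   [double negation]
= ¬p2 ∧ (p3 ∨ ¬p2) ∧ (¬p3 ∨ p2)   [double negation]
= (¬p2 ∧ p3 ∧ ¬p3) ∨ (¬p2 ∧ p3 ∧ p2) ∨ (¬p2 ∧ ¬p2 ∧ ¬p3) ∨ (¬p2 ∧ ¬p2 ∧ p2)   [distribute ∧ over ∨]
= ¬p2 ∧ ¬p3   [simplify]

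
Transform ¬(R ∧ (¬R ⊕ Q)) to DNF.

¬(R ∧ (¬R ⊕ Q))
⇔ ¬(R ∧ ((¬R ∧ ¬Q) ∨ (¬¬R ∧ Q)))   — expand ⊕
⇔ ¬R ∨ ¬((¬R ∧ ¬Q) ∨ (¬¬R ∧ Q))   — De Morgan
⇔ ¬R ∨ (¬(¬R ∧ ¬Q) ∧ ¬(¬¬R ∧ Q))   — De Morgan
⇔ ¬R ∨ ((¬¬R ∨ ¬¬Q) ∧ ¬(¬¬R ∧ Q))   — De Morgan
⇔ ¬R ∨ ((R ∨ ¬¬Q) ∧ ¬(¬¬R ∧ Q))   — double negation
⇔ ¬R ∨ ((R ∨ Q) ∧ ¬(¬¬R ∧ Q))   — double negation
⇔ ¬R ∨ ((R ∨ Q) ∧ (¬¬¬R ∨ ¬Q))   — De Morgan
⇔ ¬R ∨ ((R ∨ Q) ∧ (¬R ∨ ¬Q))   — double negation
⇔ ¬R ∨ (R ∧ ¬R) ∨ (R ∧ ¬Q) ∨ (Q ∧ ¬R) ∨ (Q ∧ ¬Q)   — distribute ∧ over ∨
⇔ ¬R ∨ (R ∧ ¬Q)   — simplify

¬R ∨ (R ∧ ¬Q)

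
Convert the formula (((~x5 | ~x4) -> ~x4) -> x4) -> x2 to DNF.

(((~x5 | ~x4) -> ~x4) -> x4) -> x2
≡ ~(((~x5 | ~x4) -> ~x4) -> x4) | x2   — eliminate ->
≡ ~(~((~x5 | ~x4) -> ~x4) | x4) | x2   — eliminate ->
≡ ~(~(~(~x5 | ~x4) | ~x4) | x4) | x2   — eliminate ->
≡ (~~(~(~x5 | ~x4) | ~x4) & ~x4) | x2   — De Morgan
≡ ((~(~x5 | ~x4) | ~x4) & ~x4) | x2   — double negation
≡ (((~~x5 & ~~x4) | ~x4) & ~x4) | x2   — De Morgan
≡ (((x5 & ~~x4) | ~x4) & ~x4) | x2   — double negation
≡ (((x5 & x4) | ~x4) & ~x4) | x2   — double negation
≡ (x5 & x4 & ~x4) | (~x4 & ~x4) | x2   — distribute & over |
≡ ~x4 | x2   — simplify

~x4 | x2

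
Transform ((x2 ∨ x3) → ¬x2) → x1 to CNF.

x2 ∨ x1

((x2 ∨ x3) → ¬x2) → x1
⇔ ¬((x2 ∨ x3) → ¬x2) ∨ x1   [eliminate →]
⇔ ¬(¬(x2 ∨ x3) ∨ ¬x2) ∨ x1   [eliminate →]
⇔ (¬¬(x2 ∨ x3) ∧ ¬¬x2) ∨ x1   [De Morgan]
⇔ ((x2 ∨ x3) ∧ ¬¬x2) ∨ x1   [double negation]
⇔ ((x2 ∨ x3) ∧ x2) ∨ x1   [double negation]
⇔ (x2 ∨ x3 ∨ x1) ∧ (x2 ∨ x1)   [distribute ∨ over ∧]
⇔ x2 ∨ x1   [simplify]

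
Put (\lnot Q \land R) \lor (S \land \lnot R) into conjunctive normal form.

(\lnot Q \lor S) \land (\lnot Q \lor \lnot R) \land (R \lor S)

(\lnot Q \land R) \lor (S \land \lnot R)
≡ (\lnot Q \lor S) \land (\lnot Q \lor \lnot R) \land (R \lor S) \land (R \lor \lnot R)   [distribute \lor over \land]
≡ (\lnot Q \lor S) \land (\lnot Q \lor \lnot R) \land (R \lor S)   [simplify]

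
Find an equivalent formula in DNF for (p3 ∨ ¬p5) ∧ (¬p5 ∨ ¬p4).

(p3 ∨ ¬p5) ∧ (¬p5 ∨ ¬p4)
⇔ (p3 ∧ ¬p5) ∨ (p3 ∧ ¬p4) ∨ (¬p5 ∧ ¬p5) ∨ (¬p5 ∧ ¬p4)   [distribute ∧ over ∨]
⇔ (p3 ∧ ¬p4) ∨ ¬p5   [simplify]

(p3 ∧ ¬p4) ∨ ¬p5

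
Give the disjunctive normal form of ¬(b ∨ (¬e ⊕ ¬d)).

¬b ∧ e ∧ d ∨ ¬b ∧ ¬d ∧ ¬e

¬(b ∨ (¬e ⊕ ¬d))
≡ ¬(b ∨ ¬e ∧ ¬¬d ∨ ¬¬e ∧ ¬d)   [expand ⊕]
≡ ¬b ∧ ¬(¬e ∧ ¬¬d) ∧ ¬(¬¬e ∧ ¬d)   [De Morgan]
≡ ¬b ∧ (¬¬e ∨ ¬¬¬d) ∧ ¬(¬¬e ∧ ¬d)   [De Morgan]
≡ ¬b ∧ (e ∨ ¬¬¬d) ∧ ¬(¬¬e ∧ ¬d)   [double negation]
≡ ¬b ∧ (e ∨ ¬d) ∧ ¬(¬¬e ∧ ¬d)   [double negation]
≡ ¬b ∧ (e ∨ ¬d) ∧ (¬¬¬e ∨ ¬¬d)   [De Morgan]
≡ ¬b ∧ (e ∨ ¬d) ∧ (¬e ∨ ¬¬d)   [double negation]
≡ ¬b ∧ (e ∨ ¬d) ∧ (¬e ∨ d)   [double negation]
≡ ¬b ∧ e ∧ ¬e ∨ ¬b ∧ e ∧ d ∨ ¬b ∧ ¬d ∧ ¬e ∨ ¬b ∧ ¬d ∧ d   [distribute ∧ over ∨]
≡ ¬b ∧ e ∧ d ∨ ¬b ∧ ¬d ∧ ¬e   [simplify]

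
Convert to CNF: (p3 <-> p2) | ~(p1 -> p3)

(p3 <-> p2) | ~(p1 -> p3)
≡ ((p3 -> p2) & (p2 -> p3)) | ~(p1 -> p3)   [eliminate <->]
≡ ((~p3 | p2) & (p2 -> p3)) | ~(p1 -> p3)   [eliminate ->]
≡ ((~p3 | p2) & (~p2 | p3)) | ~(p1 -> p3)   [eliminate ->]
≡ ((~p3 | p2) & (~p2 | p3)) | ~(~p1 | p3)   [eliminate ->]
≡ ((~p3 | p2) & (~p2 | p3)) | (~~p1 & ~p3)   [De Morgan]
≡ ((~p3 | p2) & (~p2 | p3)) | (p1 & ~p3)   [double negation]
≡ (~p3 | p2 | p1) & (~p3 | p2 | ~p3) & (~p2 | p3 | p1) & (~p2 | p3 | ~p3)   [distribute | over &]
≡ (~p3 | p2) & (~p2 | p3 | p1)   [simplify]

(~p3 | p2) & (~p2 | p3 | p1)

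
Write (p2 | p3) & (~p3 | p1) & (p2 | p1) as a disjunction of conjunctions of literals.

(p2 & ~p3) | (p2 & p1) | (p3 & p1)

(p2 | p3) & (~p3 | p1) & (p2 | p1)
≡ (p2 & ~p3 & p2) | (p2 & ~p3 & p1) | (p2 & p1 & p2) | (p2 & p1 & p1) | (p3 & ~p3 & p2) | (p3 & ~p3 & p1) | (p3 & p1 & p2) | (p3 & p1 & p1)   (distribute & over |)
≡ (p2 & ~p3) | (p2 & p1) | (p3 & p1)   (simplify)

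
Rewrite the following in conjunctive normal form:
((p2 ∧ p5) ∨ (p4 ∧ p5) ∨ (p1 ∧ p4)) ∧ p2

(p5 ∨ p4) ∧ (p5 ∨ p1) ∧ p2

((p2 ∧ p5) ∨ (p4 ∧ p5) ∨ (p1 ∧ p4)) ∧ p2
≡ (p2 ∨ p4 ∨ p1) ∧ (p2 ∨ p4 ∨ p4) ∧ (p2 ∨ p5 ∨ p1) ∧ (p2 ∨ p5 ∨ p4) ∧ (p5 ∨ p4 ∨ p1) ∧ (p5 ∨ p4 ∨ p4) ∧ (p5 ∨ p5 ∨ p1) ∧ (p5 ∨ p5 ∨ p4) ∧ p2
≡ (p5 ∨ p4) ∧ (p5 ∨ p1) ∧ p2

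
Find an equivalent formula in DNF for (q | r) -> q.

(~q & ~r) | q

(q | r) -> q
≡ ~(q | r) | q   [eliminate ->]
≡ (~q & ~r) | q   [De Morgan]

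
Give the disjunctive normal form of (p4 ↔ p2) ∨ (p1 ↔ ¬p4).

(p4 ↔ p2) ∨ (p1 ↔ ¬p4)
= ((p4 → p2) ∧ (p2 → p4)) ∨ (p1 ↔ ¬p4)   — eliminate ↔
= ((¬p4 ∨ p2) ∧ (p2 → p4)) ∨ (p1 ↔ ¬p4)   — eliminate →
= ((¬p4 ∨ p2) ∧ (¬p2 ∨ p4)) ∨ (p1 ↔ ¬p4)   — eliminate →
= ((¬p4 ∨ p2) ∧ (¬p2 ∨ p4)) ∨ ((p1 → ¬p4) ∧ (¬p4 → p1))   — eliminate ↔
= ((¬p4 ∨ p2) ∧ (¬p2 ∨ p4)) ∨ ((¬p1 ∨ ¬p4) ∧ (¬p4 → p1))   — eliminate →
= ((¬p4 ∨ p2) ∧ (¬p2 ∨ p4)) ∨ ((¬p1 ∨ ¬p4) ∧ (¬¬p4 ∨ p1))   — eliminate →
= ((¬p4 ∨ p2) ∧ (¬p2 ∨ p4)) ∨ ((¬p1 ∨ ¬p4) ∧ (p4 ∨ p1))   — double negation
= (¬p4 ∧ ¬p2) ∨ (¬p4 ∧ p4) ∨ (p2 ∧ ¬p2) ∨ (p2 ∧ p4) ∨ (¬p1 ∧ p4) ∨ (¬p1 ∧ p1) ∨ (¬p4 ∧ p4) ∨ (¬p4 ∧ p1)   — distribute ∧ over ∨
= (¬p4 ∧ ¬p2) ∨ (p2 ∧ p4) ∨ (¬p1 ∧ p4) ∨ (¬p4 ∧ p1)   — simplify

(¬p4 ∧ ¬p2) ∨ (p2 ∧ p4) ∨ (¬p1 ∧ p4) ∨ (¬p4 ∧ p1)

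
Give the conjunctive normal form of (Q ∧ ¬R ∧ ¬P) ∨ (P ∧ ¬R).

(Q ∨ P) ∧ ¬R

(Q ∧ ¬R ∧ ¬P) ∨ (P ∧ ¬R)
⇔ (Q ∨ P) ∧ (Q ∨ ¬R) ∧ (¬R ∨ P) ∧ (¬R ∨ ¬R) ∧ (¬P ∨ P) ∧ (¬P ∨ ¬R)   [distribute ∨ over ∧]
⇔ (Q ∨ P) ∧ ¬R   [simplify]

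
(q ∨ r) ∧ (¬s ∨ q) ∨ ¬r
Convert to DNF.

(q ∨ r) ∧ (¬s ∨ q) ∨ ¬r
≡ q ∧ ¬s ∨ q ∧ q ∨ r ∧ ¬s ∨ r ∧ q ∨ ¬r   [distribute ∧ over ∨]
≡ q ∨ r ∧ ¬s ∨ ¬r   [simplify]

q ∨ r ∧ ¬s ∨ ¬r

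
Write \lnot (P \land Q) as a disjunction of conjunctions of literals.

\lnot P \lor \lnot Q

\lnot (P \land Q)
≡ \lnot P \lor \lnot Q   [De Morgan]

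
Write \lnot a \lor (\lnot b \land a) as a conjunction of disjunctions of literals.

\lnot a \lor \lnot b

\lnot a \lor (\lnot b \land a)
≡ (\lnot a \lor \lnot b) \land (\lnot a \lor a)   (distribute \lor over \land)
≡ \lnot a \lor \lnot b   (simplify)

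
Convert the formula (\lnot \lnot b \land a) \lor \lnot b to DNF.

(\lnot \lnot b \land a) \lor \lnot b
≡ (b \land a) \lor \lnot b   [double negation]

(b \land a) \lor \lnot b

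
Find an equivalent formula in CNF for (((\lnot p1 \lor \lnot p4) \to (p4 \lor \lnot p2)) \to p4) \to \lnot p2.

(p4 \lor \lnot p2) \land (\lnot p4 \lor \lnot p2)

(((\lnot p1 \lor \lnot p4) \to (p4 \lor \lnot p2)) \to p4) \to \lnot p2
≡ \lnot (((\lnot p1 \lor \lnot p4) \to (p4 \lor \lnot p2)) \to p4) \lor \lnot p2   [eliminate \to]
≡ \lnot (\lnot ((\lnot p1 \lor \lnot p4) \to (p4 \lor \lnot p2)) \lor p4) \lor \lnot p2   [eliminate \to]
≡ \lnot (\lnot (\lnot (\lnot p1 \lor \lnot p4) \lor p4 \lor \lnot p2) \lor p4) \lor \lnot p2   [eliminate \to]
≡ (\lnot \lnot (\lnot (\lnot p1 \lor \lnot p4) \lor p4 \lor \lnot p2) \land \lnot p4) \lor \lnot p2   [De Morgan]
≡ ((\lnot (\lnot p1 \lor \lnot p4) \lor p4 \lor \lnot p2) \land \lnot p4) \lor \lnot p2   [double negation]
≡ (((\lnot \lnot p1 \land \lnot \lnot p4) \lor p4 \lor \lnot p2) \land \lnot p4) \lor \lnot p2   [De Morgan]
≡ (((p1 \land \lnot \lnot p4) \lor p4 \lor \lnot p2) \land \lnot p4) \lor \lnot p2   [double negation]
≡ (((p1 \land p4) \lor p4 \lor \lnot p2) \land \lnot p4) \lor \lnot p2   [double negation]
≡ (p1 \lor p4 \lor \lnot p2 \lor \lnot p2) \land (p4 \lor p4 \lor \lnot p2 \lor \lnot p2) \land (\lnot p4 \lor \lnot p2)   [distribute \lor over \land]
≡ (p4 \lor \lnot p2) \land (\lnot p4 \lor \lnot p2)   [simplify]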